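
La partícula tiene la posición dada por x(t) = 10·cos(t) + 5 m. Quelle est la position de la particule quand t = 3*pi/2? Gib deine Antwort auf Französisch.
En utilisant x(t) = 10·cos(t) + 5 et en substituant t = 3*pi/2, nous trouvons x = 5.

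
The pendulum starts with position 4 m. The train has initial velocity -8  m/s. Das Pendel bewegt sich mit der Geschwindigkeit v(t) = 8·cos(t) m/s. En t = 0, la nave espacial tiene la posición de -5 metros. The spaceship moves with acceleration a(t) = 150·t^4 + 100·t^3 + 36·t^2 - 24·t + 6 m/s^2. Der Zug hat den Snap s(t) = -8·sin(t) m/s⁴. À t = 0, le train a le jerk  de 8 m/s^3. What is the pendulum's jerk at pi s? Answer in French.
En partant de la vitesse v(t) = 8·cos(t), nous prenons 2 dérivées. La dérivée de la vitesse donne l'accélération: a(t) = -8·sin(t). La dérivée de l'accélération donne le jerk: j(t) = -8·cos(t). Nous avons le jerk j(t) = -8·cos(t). En substituant t = pi: j(pi) = 8.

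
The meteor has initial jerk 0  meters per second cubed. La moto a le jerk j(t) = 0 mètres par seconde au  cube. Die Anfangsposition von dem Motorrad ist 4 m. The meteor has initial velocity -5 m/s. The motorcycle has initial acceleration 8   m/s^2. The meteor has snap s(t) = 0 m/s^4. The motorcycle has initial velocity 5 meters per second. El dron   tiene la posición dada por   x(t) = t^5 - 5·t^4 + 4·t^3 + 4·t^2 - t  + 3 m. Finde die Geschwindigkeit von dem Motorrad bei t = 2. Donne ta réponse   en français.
Pour résoudre ceci, nous devons prendre 2 primitives de notre équation du jerk j(t) = 0. L'intégrale du jerk, avec a(0) = 8, donne l'accélération: a(t) = 8. En prenant ∫a(t)dt et en appliquant v(0) = 5, nous trouvons v(t) = 8·t + 5. En utilisant v(t) = 8·t + 5 et en substituant t = 2, nous trouvons v = 21.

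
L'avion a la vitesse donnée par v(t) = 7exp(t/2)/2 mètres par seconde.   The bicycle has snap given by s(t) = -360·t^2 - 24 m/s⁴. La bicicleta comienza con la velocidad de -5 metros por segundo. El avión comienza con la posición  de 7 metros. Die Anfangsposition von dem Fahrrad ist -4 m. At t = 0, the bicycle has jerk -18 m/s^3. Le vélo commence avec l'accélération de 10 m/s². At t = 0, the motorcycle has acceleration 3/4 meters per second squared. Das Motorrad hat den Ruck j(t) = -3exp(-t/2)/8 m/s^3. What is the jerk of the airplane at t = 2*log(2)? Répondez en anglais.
Starting from velocity v(t) = 7·exp(t/2)/2, we take 2 derivatives. Taking d/dt of v(t), we find a(t) = 7·exp(t/2)/4. The derivative of acceleration gives jerk: j(t) = 7·exp(t/2)/8. Using j(t) = 7·exp(t/2)/8 and substituting t = 2*log(2), we find j = 7/4.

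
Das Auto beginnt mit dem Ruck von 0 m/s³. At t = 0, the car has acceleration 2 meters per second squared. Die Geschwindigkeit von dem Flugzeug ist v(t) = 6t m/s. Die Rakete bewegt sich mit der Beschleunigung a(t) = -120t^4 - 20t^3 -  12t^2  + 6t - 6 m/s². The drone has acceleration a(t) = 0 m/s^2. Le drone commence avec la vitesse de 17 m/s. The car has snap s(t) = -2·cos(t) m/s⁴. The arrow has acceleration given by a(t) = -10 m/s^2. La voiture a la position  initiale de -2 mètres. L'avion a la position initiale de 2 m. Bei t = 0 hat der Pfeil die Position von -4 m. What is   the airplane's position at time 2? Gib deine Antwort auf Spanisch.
Necesitamos integrar nuestra ecuación de la velocidad v(t) = 6·t 1 vez. La antiderivada de la velocidad es la posición. Usando x(0) = 2, obtenemos x(t) = 3·t^2 + 2. De la ecuación de la posición x(t) = 3·t^2 + 2, sustituimos t = 2 para obtener x = 14.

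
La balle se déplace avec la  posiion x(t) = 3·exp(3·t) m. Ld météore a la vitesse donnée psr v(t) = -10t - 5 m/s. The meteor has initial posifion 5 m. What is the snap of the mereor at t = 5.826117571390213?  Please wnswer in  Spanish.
Para resolver esto, necesitamos tomar 3 derivadas de nuestra ecuación de la velocidad v(t) = -10·t - 5. La derivada de la velocidad da la aceleración: a(t) = -10. Derivando la aceleración, obtenemos la sacudida: j(t) = 0. Tomando d/dt de j(t), encontramos s(t) = 0. De la ecuación del snap s(t) = 0, sustituimos t = 5.826117571390213 para obtener s = 0.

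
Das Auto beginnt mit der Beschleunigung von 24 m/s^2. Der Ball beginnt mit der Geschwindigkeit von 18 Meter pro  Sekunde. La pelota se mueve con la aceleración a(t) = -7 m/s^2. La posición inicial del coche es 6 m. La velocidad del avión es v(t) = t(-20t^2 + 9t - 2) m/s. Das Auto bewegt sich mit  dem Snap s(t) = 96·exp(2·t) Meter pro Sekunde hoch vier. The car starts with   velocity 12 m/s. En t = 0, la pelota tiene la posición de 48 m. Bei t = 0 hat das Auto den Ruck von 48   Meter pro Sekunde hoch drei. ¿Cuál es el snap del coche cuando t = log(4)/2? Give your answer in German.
Mit s(t) = 96·exp(2·t) und Einsetzen von t = log(4)/2, finden wir s = 384.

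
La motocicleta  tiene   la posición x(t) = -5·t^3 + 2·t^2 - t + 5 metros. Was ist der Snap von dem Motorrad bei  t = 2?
Wir müssen unsere Gleichung für die Position x(t) = -5·t^3 + 2·t^2 - t + 5 4-mal ableiten. Die Ableitung von der Position ergibt die Geschwindigkeit: v(t) = -15·t^2 + 4·t - 1. Durch Ableiten von der Geschwindigkeit erhalten wir die Beschleunigung: a(t) = 4 - 30·t. Die Ableitung von der Beschleunigung ergibt den Ruck: j(t) = -30. Durch Ableiten von dem Ruck erhalten wir den Snap: s(t) = 0. Wir haben den Snap s(t) = 0. Durch Einsetzen von t = 2: s(2) = 0.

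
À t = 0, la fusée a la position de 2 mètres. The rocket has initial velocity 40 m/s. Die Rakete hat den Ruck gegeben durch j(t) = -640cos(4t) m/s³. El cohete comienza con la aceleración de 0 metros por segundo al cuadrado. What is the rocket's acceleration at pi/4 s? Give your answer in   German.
Um dies zu lösen, müssen wir 1 Integral unserer Gleichung für den Ruck j(t) = -640·cos(4·t) finden. Mit ∫j(t)dt und Anwendung von a(0) = 0, finden wir a(t) = -160·sin(4·t). Mit a(t) = -160·sin(4·t) und Einsetzen von t = pi/4, finden wir a = 0.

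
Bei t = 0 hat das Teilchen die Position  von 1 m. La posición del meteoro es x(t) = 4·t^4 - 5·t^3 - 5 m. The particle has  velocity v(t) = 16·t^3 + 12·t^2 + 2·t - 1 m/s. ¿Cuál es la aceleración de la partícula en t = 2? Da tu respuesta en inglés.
We must differentiate our velocity equation v(t) = 16·t^3 + 12·t^2 + 2·t - 1 1 time. The derivative of velocity gives acceleration: a(t) = 48·t^2 + 24·t + 2. We have acceleration a(t) = 48·t^2 + 24·t + 2. Substituting t = 2: a(2) = 242.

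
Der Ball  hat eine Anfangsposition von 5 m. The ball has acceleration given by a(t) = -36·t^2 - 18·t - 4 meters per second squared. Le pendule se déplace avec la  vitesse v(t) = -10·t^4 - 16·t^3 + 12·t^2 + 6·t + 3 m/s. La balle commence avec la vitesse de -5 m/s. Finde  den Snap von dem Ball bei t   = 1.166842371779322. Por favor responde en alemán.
Wir müssen unsere Gleichung für die Beschleunigung a(t) = -36·t^2 - 18·t - 4 2-mal ableiten. Mit d/dt von a(t) finden wir j(t) = -72·t - 18. Mit d/dt von j(t) finden wir s(t) = -72. Wir haben den Snap s(t) = -72. Durch Einsetzen von t = 1.166842371779322: s(1.166842371779322) = -72.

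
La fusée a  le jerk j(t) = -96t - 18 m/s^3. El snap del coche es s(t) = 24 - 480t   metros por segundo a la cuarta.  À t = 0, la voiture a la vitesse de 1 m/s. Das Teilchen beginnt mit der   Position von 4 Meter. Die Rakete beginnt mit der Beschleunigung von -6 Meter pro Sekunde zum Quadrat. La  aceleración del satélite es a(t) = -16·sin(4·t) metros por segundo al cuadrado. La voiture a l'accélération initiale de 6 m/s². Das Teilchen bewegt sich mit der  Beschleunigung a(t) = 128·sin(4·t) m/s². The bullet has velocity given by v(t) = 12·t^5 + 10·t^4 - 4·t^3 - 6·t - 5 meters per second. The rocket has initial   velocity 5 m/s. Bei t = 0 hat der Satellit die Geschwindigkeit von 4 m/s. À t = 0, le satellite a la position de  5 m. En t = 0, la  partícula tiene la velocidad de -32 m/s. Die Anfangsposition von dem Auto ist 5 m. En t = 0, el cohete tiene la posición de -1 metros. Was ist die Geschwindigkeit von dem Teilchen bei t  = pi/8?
Wir müssen die Stammfunktion unserer Gleichung für die Beschleunigung a(t) = 128·sin(4·t) 1-mal finden. Durch Integration von der Beschleunigung und Verwendung der Anfangsbedingung v(0) = -32, erhalten wir v(t) = -32·cos(4·t). Aus der Gleichung für die Geschwindigkeit v(t) = -32·cos(4·t), setzen wir t = pi/8 ein und erhalten v = 0.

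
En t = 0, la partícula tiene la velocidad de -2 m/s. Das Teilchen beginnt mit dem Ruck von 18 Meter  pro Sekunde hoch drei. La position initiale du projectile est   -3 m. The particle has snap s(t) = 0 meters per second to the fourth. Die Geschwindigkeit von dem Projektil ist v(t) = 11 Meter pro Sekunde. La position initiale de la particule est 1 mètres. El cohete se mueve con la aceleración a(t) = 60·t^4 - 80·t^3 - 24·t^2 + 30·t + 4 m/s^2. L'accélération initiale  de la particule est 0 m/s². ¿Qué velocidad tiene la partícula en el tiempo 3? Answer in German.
Wir müssen unsere Gleichung für den Snap s(t) = 0 3-mal integrieren. Das Integral von dem Snap, mit j(0) = 18, ergibt den Ruck: j(t) = 18. Mit ∫j(t)dt und Anwendung von a(0) = 0, finden wir a(t) = 18·t. Die Stammfunktion von der Beschleunigung ist die Geschwindigkeit. Mit v(0) = -2 erhalten wir v(t) = 9·t^2 - 2. Mit v(t) = 9·t^2 - 2 und Einsetzen von t = 3, finden wir v = 79.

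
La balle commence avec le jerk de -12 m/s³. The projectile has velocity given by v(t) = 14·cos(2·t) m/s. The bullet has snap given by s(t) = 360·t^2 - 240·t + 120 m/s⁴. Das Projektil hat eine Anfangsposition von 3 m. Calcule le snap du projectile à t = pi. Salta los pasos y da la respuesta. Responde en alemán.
s(pi) = 0.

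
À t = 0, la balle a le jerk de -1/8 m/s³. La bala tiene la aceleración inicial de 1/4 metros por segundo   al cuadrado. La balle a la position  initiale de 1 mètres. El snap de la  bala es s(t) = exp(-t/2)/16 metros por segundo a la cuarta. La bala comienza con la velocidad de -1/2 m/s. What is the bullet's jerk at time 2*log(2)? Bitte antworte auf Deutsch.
Ausgehend von dem Snap s(t) = exp(-t/2)/16, nehmen wir 1 Integral. Durch Integration von dem Snap und Verwendung der Anfangsbedingung j(0) = -1/8, erhalten wir j(t) = -exp(-t/2)/8. Aus der Gleichung für den Ruck j(t) = -exp(-t/2)/8, setzen wir t = 2*log(2) ein und erhalten j = -1/16.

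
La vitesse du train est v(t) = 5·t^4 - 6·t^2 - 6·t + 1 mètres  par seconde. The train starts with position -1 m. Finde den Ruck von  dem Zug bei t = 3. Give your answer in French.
En partant de la vitesse v(t) = 5·t^4 - 6·t^2 - 6·t + 1, nous prenons 2 dérivées. En prenant d/dt de v(t), nous trouvons a(t) = 20·t^3 - 12·t - 6. La dérivée de l'accélération donne le jerk: j(t) = 60·t^2 - 12. De l'équation du jerk j(t) = 60·t^2 - 12, nous substituons t = 3 pour obtenir j = 528.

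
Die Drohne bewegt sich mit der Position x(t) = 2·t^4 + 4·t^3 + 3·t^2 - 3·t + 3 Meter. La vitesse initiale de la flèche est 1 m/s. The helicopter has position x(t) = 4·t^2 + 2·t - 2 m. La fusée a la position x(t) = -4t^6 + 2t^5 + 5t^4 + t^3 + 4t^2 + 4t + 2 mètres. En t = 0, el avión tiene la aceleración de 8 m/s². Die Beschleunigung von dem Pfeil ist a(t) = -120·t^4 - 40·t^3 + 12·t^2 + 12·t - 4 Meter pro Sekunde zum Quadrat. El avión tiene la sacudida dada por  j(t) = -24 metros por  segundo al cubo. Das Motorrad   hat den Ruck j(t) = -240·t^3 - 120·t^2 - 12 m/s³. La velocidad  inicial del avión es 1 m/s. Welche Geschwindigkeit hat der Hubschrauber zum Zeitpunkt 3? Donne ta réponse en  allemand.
Um dies zu lösen, müssen wir 1 Ableitung unserer Gleichung für die Position x(t) = 4·t^2 + 2·t - 2 nehmen. Durch Ableiten von der Position erhalten wir die Geschwindigkeit: v(t) = 8·t + 2. Mit v(t) = 8·t + 2 und Einsetzen von t = 3, finden wir v = 26.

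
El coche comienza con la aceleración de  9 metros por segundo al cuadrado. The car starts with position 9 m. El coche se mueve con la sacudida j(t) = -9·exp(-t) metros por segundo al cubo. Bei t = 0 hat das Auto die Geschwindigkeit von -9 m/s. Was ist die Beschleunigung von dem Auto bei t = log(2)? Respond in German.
Wir müssen unsere Gleichung für den Ruck j(t) = -9·exp(-t) 1-mal integrieren. Durch Integration von dem Ruck und Verwendung der Anfangsbedingung a(0) = 9, erhalten wir a(t) = 9·exp(-t). Mit a(t) = 9·exp(-t) und Einsetzen von t = log(2), finden wir a = 9/2.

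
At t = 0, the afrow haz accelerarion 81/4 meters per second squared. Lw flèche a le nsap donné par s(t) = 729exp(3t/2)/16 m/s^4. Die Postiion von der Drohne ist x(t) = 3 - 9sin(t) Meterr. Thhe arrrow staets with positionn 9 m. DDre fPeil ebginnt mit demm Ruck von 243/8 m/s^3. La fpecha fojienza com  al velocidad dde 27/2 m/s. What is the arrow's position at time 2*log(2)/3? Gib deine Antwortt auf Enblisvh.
To solve this, we need to take 4 integrals of our snap equation s(t) = 729·exp(3·t/2)/16. The integral of snap is jerk. Using j(0) = 243/8, we get j(t) = 243·exp(3·t/2)/8. The integral of jerk, with a(0) = 81/4, gives acceleration: a(t) = 81·exp(3·t/2)/4. The integral of acceleration, with v(0) = 27/2, gives velocity: v(t) = 27·exp(3·t/2)/2. The integral of velocity, with x(0) = 9, gives position: x(t) = 9·exp(3·t/2). Using x(t) = 9·exp(3·t/2) and substituting t = 2*log(2)/3, we find x = 18.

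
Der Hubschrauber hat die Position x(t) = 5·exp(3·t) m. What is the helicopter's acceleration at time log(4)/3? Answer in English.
We must differentiate our position equation x(t) = 5·exp(3·t) 2 times. Differentiating position, we get velocity: v(t) = 15·exp(3·t). Taking d/dt of v(t), we find a(t) = 45·exp(3·t). We have acceleration a(t) = 45·exp(3·t). Substituting t = log(4)/3: a(log(4)/3) = 180.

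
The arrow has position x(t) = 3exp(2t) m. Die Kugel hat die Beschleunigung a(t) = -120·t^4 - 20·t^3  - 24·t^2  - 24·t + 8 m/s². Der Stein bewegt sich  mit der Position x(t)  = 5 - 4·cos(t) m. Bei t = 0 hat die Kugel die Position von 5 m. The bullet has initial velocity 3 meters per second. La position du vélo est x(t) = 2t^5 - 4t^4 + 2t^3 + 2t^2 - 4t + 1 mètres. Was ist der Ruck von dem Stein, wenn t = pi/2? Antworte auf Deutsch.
Ausgehend von der Position x(t) = 5 - 4·cos(t), nehmen wir 3 Ableitungen. Mit d/dt von x(t) finden wir v(t) = 4·sin(t). Mit d/dt von v(t) finden wir a(t) = 4·cos(t). Mit d/dt von a(t) finden wir j(t) = -4·sin(t). Aus der Gleichung für den Ruck j(t) = -4·sin(t), setzen wir t = pi/2 ein und erhalten j = -4.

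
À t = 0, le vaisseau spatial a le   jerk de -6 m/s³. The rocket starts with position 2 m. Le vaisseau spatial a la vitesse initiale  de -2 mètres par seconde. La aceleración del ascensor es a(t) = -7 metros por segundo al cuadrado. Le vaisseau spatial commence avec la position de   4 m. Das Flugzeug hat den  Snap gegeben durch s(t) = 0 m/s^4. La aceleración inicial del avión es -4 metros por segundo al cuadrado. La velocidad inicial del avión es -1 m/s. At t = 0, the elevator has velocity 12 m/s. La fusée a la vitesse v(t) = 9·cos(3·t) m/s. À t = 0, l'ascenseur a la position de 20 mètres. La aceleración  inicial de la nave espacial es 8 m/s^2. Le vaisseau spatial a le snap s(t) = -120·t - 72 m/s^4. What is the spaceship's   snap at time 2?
From the given snap equation s(t) = -120·t - 72, we substitute t = 2 to get s = -312.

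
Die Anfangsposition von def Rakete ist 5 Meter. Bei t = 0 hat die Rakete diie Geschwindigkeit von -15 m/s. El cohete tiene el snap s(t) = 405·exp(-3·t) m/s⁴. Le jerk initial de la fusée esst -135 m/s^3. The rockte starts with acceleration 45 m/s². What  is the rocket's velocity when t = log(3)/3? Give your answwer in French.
Nous devons intégrer notre équation du snap s(t) = 405·exp(-3·t) 3 fois. La primitive du snap, avec j(0) = -135, donne le jerk: j(t) = -135·exp(-3·t). En prenant ∫j(t)dt et en appliquant a(0) = 45, nous trouvons a(t) = 45·exp(-3·t). La primitive de l'accélération, avec v(0) = -15, donne la vitesse: v(t) = -15·exp(-3·t). De l'équation de la vitesse v(t) = -15·exp(-3·t), nous substituons t = log(3)/3 pour obtenir v = -5.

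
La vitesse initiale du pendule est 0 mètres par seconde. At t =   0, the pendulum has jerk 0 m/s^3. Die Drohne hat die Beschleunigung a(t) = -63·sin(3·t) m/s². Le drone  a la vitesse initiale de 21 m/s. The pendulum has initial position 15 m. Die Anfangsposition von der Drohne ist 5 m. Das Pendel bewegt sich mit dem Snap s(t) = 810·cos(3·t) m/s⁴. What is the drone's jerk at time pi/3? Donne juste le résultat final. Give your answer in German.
j(pi/3) = 189.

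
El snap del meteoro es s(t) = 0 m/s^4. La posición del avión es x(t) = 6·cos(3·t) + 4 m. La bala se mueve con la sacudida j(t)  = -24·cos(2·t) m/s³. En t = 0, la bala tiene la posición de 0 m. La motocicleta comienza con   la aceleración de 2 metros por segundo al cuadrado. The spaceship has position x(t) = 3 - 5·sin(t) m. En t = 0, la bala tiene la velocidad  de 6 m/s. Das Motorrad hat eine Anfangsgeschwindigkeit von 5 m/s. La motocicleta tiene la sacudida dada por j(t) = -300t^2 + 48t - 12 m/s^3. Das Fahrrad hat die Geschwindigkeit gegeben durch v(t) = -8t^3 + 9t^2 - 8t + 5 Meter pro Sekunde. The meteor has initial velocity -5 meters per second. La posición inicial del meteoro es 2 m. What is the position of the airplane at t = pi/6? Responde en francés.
De l'équation de la position x(t) = 6·cos(3·t) + 4, nous substituons t = pi/6 pour obtenir x = 4.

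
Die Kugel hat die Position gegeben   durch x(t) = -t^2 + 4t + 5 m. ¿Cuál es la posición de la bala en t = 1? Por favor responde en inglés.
From the given position equation x(t) = -t^2 + 4·t + 5, we substitute t = 1 to get x = 8.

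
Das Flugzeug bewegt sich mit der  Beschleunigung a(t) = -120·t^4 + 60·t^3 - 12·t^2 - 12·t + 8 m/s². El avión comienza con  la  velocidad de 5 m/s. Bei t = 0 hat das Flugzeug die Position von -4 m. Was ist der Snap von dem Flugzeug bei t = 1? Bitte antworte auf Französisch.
Nous devons dériver notre équation de l'accélération a(t) = -120·t^4 + 60·t^3 - 12·t^2 - 12·t + 8 2 fois. En dérivant l'accélération, nous obtenons le jerk: j(t) = -480·t^3 + 180·t^2 - 24·t - 12. En dérivant le jerk, nous obtenons le snap: s(t) = -1440·t^2 + 360·t - 24. Nous avons le snap s(t) = -1440·t^2 + 360·t - 24. En substituant t = 1: s(1) = -1104.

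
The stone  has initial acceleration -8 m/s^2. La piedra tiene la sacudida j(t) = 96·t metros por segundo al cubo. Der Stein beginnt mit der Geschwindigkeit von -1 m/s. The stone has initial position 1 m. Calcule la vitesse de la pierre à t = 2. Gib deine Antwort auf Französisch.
Pour résoudre ceci, nous devons prendre 2 intégrales de notre équation du jerk j(t) = 96·t. La primitive du jerk, avec a(0) = -8, donne l'accélération: a(t) = 48·t^2 - 8. La primitive de l'accélération, avec v(0) = -1, donne la vitesse: v(t) = 16·t^3 - 8·t - 1. Nous avons la vitesse v(t) = 16·t^3 - 8·t - 1. En substituant t = 2: v(2) = 111.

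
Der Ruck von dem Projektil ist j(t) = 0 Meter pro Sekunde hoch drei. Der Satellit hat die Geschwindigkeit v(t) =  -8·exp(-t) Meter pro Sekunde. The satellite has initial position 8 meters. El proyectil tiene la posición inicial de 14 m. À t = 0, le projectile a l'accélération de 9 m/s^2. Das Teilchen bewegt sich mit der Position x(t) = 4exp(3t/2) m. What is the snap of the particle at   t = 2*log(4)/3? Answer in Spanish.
Para resolver esto, necesitamos tomar 4 derivadas de nuestra ecuación de la posición x(t) = 4·exp(3·t/2). La derivada de la posición da la velocidad: v(t) = 6·exp(3·t/2). Tomando d/dt de v(t), encontramos a(t) = 9·exp(3·t/2). Derivando la aceleración, obtenemos la sacudida: j(t) = 27·exp(3·t/2)/2. La derivada de la sacudida da el snap: s(t) = 81·exp(3·t/2)/4. Tenemos el snap s(t) = 81·exp(3·t/2)/4. Sustituyendo t = 2*log(4)/3: s(2*log(4)/3) = 81.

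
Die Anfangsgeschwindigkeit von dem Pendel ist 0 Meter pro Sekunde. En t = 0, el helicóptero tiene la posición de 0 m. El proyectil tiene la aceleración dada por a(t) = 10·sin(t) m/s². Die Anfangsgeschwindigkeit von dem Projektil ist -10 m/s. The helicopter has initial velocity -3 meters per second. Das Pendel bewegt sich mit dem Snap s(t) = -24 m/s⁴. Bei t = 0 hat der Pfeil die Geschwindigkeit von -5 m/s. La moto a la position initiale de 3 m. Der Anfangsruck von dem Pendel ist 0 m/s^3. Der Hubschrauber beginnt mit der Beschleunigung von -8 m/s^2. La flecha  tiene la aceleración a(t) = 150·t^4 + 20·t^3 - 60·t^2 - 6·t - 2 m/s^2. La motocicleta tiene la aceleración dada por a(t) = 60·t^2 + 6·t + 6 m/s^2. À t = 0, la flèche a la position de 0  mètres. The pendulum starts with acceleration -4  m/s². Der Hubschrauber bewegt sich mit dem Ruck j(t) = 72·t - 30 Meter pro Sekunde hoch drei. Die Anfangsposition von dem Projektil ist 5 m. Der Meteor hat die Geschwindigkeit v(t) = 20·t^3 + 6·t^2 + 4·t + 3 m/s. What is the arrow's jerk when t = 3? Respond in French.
En partant de l'accélération a(t) = 150·t^4 + 20·t^3 - 60·t^2 - 6·t - 2, nous prenons 1 dérivée. En dérivant l'accélération, nous obtenons le jerk: j(t) = 600·t^3 + 60·t^2 - 120·t - 6. De l'équation du jerk j(t) = 600·t^3 + 60·t^2 - 120·t - 6, nous substituons t = 3 pour obtenir j = 16374.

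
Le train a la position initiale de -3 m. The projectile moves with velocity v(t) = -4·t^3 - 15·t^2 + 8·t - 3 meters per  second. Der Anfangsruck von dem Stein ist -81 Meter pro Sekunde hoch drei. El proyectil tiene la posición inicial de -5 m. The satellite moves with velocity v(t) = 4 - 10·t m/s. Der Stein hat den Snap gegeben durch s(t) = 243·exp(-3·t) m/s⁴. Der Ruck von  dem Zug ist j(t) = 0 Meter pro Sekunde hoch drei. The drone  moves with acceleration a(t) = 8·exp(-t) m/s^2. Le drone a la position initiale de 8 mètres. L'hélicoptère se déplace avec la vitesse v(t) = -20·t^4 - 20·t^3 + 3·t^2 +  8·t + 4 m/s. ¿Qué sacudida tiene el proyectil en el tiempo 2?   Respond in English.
Starting from velocity v(t) = -4·t^3 - 15·t^2 + 8·t - 3, we take 2 derivatives. Taking d/dt of v(t), we find a(t) = -12·t^2 - 30·t + 8. The derivative of acceleration gives jerk: j(t) = -24·t - 30. Using j(t) = -24·t - 30 and substituting t = 2, we find j = -78.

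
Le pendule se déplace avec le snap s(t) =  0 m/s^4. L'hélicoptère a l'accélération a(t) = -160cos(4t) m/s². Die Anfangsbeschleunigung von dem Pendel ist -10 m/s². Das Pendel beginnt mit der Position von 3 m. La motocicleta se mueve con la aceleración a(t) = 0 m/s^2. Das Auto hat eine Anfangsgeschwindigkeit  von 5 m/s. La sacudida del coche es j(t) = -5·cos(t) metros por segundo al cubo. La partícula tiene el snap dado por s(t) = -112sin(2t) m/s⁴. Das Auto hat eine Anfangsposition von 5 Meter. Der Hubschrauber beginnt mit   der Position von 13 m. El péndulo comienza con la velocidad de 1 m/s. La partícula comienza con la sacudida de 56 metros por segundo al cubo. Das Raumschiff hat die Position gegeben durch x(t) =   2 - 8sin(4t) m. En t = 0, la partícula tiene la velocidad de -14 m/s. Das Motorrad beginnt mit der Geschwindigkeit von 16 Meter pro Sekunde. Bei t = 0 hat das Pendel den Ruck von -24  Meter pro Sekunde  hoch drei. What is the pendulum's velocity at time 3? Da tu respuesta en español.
Para resolver esto, necesitamos tomar 3 integrales de nuestra ecuación del snap s(t) = 0. Integrando el snap y usando la condición inicial j(0) = -24, obtenemos j(t) = -24. La integral de la sacudida, con a(0) = -10, da la aceleración: a(t) = -24·t - 10. Integrando la aceleración y usando la condición inicial v(0) = 1, obtenemos v(t) = -12·t^2 - 10·t + 1. Tenemos la velocidad v(t) = -12·t^2 - 10·t + 1. Sustituyendo t = 3: v(3) = -137.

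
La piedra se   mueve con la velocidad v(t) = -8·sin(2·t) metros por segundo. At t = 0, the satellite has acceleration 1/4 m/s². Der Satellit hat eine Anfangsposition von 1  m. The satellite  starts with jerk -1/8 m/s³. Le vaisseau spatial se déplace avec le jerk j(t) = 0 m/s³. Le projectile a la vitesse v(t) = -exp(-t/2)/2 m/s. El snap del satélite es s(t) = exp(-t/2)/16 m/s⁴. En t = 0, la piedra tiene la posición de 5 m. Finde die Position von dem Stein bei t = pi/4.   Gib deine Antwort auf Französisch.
Nous devons intégrer notre équation de la vitesse v(t) = -8·sin(2·t) 1 fois. En intégrant la vitesse et en utilisant la condition initiale x(0) = 5, nous obtenons x(t) = 4·cos(2·t) + 1. En utilisant x(t) = 4·cos(2·t) + 1 et en substituant t = pi/4, nous trouvons x = 1.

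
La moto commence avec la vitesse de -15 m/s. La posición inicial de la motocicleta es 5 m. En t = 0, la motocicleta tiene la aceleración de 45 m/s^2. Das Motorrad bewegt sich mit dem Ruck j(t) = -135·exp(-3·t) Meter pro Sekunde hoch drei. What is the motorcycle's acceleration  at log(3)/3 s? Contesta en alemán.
Wir müssen unsere Gleichung für den Ruck j(t) = -135·exp(-3·t) 1-mal integrieren. Die Stammfunktion von dem Ruck, mit a(0) = 45, ergibt die Beschleunigung: a(t) = 45·exp(-3·t). Aus der Gleichung für die Beschleunigung a(t) = 45·exp(-3·t), setzen wir t = log(3)/3 ein und erhalten a = 15.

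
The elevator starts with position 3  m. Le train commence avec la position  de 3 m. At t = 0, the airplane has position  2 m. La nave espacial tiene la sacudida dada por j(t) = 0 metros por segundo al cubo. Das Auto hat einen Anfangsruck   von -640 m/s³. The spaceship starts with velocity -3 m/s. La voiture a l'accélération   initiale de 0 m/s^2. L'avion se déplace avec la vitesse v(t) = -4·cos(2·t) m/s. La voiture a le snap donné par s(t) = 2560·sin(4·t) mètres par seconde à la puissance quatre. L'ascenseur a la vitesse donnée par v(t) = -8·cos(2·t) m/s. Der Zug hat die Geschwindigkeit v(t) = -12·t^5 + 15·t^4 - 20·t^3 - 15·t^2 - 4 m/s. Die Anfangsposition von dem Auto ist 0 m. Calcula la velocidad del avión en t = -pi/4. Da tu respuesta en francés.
En utilisant v(t) = -4·cos(2·t) et en substituant t = -pi/4, nous trouvons v = 0.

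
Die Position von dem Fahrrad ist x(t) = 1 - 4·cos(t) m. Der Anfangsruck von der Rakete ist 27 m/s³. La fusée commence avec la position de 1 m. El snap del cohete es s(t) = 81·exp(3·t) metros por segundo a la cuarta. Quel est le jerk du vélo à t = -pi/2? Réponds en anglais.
Starting from position x(t) = 1 - 4·cos(t), we take 3 derivatives. Differentiating position, we get velocity: v(t) = 4·sin(t). Taking d/dt of v(t), we find a(t) = 4·cos(t). Taking d/dt of a(t), we find j(t) = -4·sin(t). From the given jerk equation j(t) = -4·sin(t), we substitute t = -pi/2 to get j = 4.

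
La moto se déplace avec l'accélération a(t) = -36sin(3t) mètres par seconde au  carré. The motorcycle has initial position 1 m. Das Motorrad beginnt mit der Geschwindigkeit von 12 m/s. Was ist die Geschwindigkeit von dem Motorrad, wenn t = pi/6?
Um dies zu lösen, müssen wir 1 Integral unserer Gleichung für die Beschleunigung a(t) = -36·sin(3·t) finden. Mit ∫a(t)dt und Anwendung von v(0) = 12, finden wir v(t) = 12·cos(3·t). Wir haben die Geschwindigkeit v(t) = 12·cos(3·t). Durch Einsetzen von t = pi/6: v(pi/6) = 0.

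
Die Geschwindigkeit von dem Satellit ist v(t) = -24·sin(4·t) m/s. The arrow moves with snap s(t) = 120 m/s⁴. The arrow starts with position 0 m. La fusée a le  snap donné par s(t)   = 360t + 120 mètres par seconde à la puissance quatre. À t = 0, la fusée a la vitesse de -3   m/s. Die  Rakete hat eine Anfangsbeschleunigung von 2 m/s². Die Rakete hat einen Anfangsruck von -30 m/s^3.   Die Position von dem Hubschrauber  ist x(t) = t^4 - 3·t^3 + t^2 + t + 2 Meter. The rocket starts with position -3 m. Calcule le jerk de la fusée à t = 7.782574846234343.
Nous devons trouver l'intégrale de notre équation du snap s(t) = 360·t + 120 1 fois. En intégrant le snap et en utilisant la condition initiale j(0) = -30, nous obtenons j(t) = 180·t^2 + 120·t - 30. De l'équation du jerk j(t) = 180·t^2 + 120·t - 30, nous substituons t = 7.782574846234343 pour obtenir j = 11806.2338042512.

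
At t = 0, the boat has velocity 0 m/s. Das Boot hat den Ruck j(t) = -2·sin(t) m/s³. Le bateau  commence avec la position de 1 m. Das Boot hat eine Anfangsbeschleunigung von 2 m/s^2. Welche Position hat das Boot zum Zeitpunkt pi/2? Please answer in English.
We need to integrate our jerk equation j(t) = -2·sin(t) 3 times. Integrating jerk and using the initial condition a(0) = 2, we get a(t) = 2·cos(t). The antiderivative of acceleration, with v(0) = 0, gives velocity: v(t) = 2·sin(t). Taking ∫v(t)dt and applying x(0) = 1, we find x(t) = 3 - 2·cos(t). From the given position equation x(t) = 3 - 2·cos(t), we substitute t = pi/2 to get x = 3.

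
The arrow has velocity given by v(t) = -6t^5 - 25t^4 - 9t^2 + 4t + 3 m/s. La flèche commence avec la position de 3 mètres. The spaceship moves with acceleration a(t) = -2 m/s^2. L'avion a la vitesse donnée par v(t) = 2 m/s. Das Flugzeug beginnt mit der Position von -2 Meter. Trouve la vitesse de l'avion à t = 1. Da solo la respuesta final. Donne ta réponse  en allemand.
v(1) = 2.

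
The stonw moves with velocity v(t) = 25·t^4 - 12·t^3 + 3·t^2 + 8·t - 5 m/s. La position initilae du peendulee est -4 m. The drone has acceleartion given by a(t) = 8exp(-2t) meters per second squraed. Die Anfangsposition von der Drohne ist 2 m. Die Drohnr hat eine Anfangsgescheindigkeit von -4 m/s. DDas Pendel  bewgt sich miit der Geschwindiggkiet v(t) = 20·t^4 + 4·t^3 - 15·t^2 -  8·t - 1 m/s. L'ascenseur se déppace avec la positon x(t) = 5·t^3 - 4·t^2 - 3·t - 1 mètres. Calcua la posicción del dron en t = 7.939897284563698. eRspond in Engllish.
Starting from acceleration a(t) = 8·exp(-2·t), we take 2 integrals. Finding the antiderivative of a(t) and using v(0) = -4: v(t) = -4·exp(-2·t). The antiderivative of velocity, with x(0) = 2, gives position: x(t) = 2·exp(-2·t). From the given position equation x(t) = 2·exp(-2·t), we substitute t = 7.939897284563698 to get x = 2.53818247124356E-7.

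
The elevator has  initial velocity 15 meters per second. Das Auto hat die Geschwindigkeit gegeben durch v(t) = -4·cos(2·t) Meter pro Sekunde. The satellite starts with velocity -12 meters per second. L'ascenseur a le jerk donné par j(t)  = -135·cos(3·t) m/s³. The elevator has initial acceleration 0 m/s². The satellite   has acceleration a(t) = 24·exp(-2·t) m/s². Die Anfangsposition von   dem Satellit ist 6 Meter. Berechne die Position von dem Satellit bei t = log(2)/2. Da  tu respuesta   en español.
Debemos encontrar la integral de nuestra ecuación de la aceleración a(t) = 24·exp(-2·t) 2 veces. Tomando ∫a(t)dt y aplicando v(0) = -12, encontramos v(t) = -12·exp(-2·t). Tomando ∫v(t)dt y aplicando x(0) = 6, encontramos x(t) = 6·exp(-2·t). De la ecuación de la posición x(t) = 6·exp(-2·t), sustituimos t = log(2)/2 para obtener x = 3.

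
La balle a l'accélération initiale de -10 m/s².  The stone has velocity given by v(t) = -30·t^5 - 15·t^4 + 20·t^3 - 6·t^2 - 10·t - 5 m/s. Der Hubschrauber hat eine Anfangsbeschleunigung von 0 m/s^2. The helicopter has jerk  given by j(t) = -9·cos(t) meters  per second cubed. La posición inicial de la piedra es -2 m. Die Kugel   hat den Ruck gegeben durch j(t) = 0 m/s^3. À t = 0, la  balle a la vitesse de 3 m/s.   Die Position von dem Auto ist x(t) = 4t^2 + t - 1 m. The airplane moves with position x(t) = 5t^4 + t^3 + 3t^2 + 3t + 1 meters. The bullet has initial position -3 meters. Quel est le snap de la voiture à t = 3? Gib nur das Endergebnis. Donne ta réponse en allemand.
Der Snap bei t = 3 ist s = 0.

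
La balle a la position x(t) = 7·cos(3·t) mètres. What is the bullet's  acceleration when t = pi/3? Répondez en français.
Nous devons dériver notre équation de la position x(t) = 7·cos(3·t) 2 fois. En prenant d/dt de x(t), nous trouvons v(t) = -21·sin(3·t). La dérivée de la vitesse donne l'accélération: a(t) = -63·cos(3·t). En utilisant a(t) = -63·cos(3·t) et en substituant t = pi/3, nous trouvons a = 63.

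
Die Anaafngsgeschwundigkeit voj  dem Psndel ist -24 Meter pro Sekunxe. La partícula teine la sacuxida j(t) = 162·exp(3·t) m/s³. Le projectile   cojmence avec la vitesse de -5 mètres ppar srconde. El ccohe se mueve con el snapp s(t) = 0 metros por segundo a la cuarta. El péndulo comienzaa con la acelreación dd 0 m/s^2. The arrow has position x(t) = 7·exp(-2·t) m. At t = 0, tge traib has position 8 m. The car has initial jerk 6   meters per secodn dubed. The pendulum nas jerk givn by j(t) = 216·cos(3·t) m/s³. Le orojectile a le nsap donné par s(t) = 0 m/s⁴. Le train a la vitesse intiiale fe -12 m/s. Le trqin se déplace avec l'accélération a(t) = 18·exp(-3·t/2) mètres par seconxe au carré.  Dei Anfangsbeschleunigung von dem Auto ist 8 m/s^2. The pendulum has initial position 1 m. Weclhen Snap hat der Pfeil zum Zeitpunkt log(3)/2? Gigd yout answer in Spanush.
Para resolver esto, necesitamos tomar 4 derivadas de nuestra ecuación de la posición x(t) = 7·exp(-2·t). Derivando la posición, obtenemos la velocidad: v(t) = -14·exp(-2·t). La derivada de la velocidad da la aceleración: a(t) = 28·exp(-2·t). Tomando d/dt de a(t), encontramos j(t) = -56·exp(-2·t). Derivando la sacudida, obtenemos el snap: s(t) = 112·exp(-2·t). Tenemos el snap s(t) = 112·exp(-2·t). Sustituyendo t = log(3)/2: s(log(3)/2) = 112/3.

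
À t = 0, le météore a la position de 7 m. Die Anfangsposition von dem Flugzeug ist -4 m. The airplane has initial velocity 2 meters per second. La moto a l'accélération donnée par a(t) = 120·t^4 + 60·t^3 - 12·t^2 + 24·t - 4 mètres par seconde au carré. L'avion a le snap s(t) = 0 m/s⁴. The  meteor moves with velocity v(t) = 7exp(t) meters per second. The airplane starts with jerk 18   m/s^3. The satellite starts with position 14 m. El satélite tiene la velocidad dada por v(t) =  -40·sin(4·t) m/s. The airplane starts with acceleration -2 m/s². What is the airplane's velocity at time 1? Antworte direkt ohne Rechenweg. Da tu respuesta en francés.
v(1) = 9.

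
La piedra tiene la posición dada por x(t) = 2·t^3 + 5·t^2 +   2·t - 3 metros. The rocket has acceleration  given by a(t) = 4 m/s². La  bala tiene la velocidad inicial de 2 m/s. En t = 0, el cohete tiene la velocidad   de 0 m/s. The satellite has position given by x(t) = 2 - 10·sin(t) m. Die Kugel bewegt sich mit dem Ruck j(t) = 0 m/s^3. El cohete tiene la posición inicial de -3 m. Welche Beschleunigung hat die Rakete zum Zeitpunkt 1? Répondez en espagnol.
Usando a(t) = 4 y sustituyendo t = 1, encontramos a = 4.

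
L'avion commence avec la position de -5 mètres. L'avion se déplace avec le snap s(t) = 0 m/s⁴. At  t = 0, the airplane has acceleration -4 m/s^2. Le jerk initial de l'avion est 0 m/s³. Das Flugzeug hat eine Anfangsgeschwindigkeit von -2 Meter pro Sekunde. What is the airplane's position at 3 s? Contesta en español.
Partiendo del snap s(t) = 0, tomamos 4 integrales. Tomando ∫s(t)dt y aplicando j(0) = 0, encontramos j(t) = 0. La integral de la sacudida, con a(0) = -4, da la aceleración: a(t) = -4. La integral de la aceleración es la velocidad. Usando v(0) = -2, obtenemos v(t) = -4·t - 2. Integrando la velocidad y usando la condición inicial x(0) = -5, obtenemos x(t) = -2·t^2 - 2·t - 5. Tenemos la posición x(t) = -2·t^2 - 2·t - 5. Sustituyendo t = 3: x(3) = -29.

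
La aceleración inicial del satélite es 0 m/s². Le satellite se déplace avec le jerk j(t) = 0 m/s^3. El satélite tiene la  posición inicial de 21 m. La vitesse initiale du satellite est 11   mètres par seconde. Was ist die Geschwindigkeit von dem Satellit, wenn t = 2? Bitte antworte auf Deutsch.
Wir müssen unsere Gleichung für den Ruck j(t) = 0 2-mal integrieren. Durch Integration von dem Ruck und Verwendung der Anfangsbedingung a(0) = 0, erhalten wir a(t) = 0. Durch Integration von der Beschleunigung und Verwendung der Anfangsbedingung v(0) = 11, erhalten wir v(t) = 11. Mit v(t) = 11 und Einsetzen von t = 2, finden wir v = 11.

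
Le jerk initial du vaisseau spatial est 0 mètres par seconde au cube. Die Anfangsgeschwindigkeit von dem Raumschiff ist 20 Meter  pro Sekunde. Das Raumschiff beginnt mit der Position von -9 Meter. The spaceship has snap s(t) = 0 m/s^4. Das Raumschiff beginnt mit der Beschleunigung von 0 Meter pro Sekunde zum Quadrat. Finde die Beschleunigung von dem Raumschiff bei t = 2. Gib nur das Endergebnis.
Bei t = 2, a = 0.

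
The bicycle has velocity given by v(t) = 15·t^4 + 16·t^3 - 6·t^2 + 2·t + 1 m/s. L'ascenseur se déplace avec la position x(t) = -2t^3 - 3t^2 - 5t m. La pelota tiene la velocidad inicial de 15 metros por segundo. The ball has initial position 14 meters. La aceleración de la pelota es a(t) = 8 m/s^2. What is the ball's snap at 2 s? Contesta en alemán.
Um dies zu lösen, müssen wir 2 Ableitungen unserer Gleichung für die Beschleunigung a(t) = 8 nehmen. Die Ableitung von der Beschleunigung ergibt den Ruck: j(t) = 0. Die Ableitung von dem Ruck ergibt den Snap: s(t) = 0. Aus der Gleichung für den Snap s(t) = 0, setzen wir t = 2 ein und erhalten s = 0.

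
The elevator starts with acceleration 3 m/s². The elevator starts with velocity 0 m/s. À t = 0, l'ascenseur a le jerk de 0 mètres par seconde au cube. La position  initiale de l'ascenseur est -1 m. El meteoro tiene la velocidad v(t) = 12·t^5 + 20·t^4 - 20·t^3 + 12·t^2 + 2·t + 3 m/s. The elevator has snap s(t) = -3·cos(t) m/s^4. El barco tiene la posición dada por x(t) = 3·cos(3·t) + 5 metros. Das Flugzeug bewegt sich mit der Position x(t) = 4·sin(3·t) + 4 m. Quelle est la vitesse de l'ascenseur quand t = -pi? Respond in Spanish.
Partiendo del snap s(t) = -3·cos(t), tomamos 3 antiderivadas. La integral del snap es la sacudida. Usando j(0) = 0, obtenemos j(t) = -3·sin(t). Integrando la sacudida y usando la condición inicial a(0) = 3, obtenemos a(t) = 3·cos(t). La integral de la aceleración, con v(0) = 0, da la velocidad: v(t) = 3·sin(t). Tenemos la velocidad v(t) = 3·sin(t). Sustituyendo t = -pi: v(-pi) = 0.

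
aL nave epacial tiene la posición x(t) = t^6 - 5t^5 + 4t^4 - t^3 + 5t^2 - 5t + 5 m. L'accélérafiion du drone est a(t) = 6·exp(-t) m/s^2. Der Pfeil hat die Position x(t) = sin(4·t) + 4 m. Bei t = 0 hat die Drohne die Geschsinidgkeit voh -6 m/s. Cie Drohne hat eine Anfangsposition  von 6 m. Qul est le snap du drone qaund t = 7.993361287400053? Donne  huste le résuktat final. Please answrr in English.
The snap at t = 7.993361287400053 is s = 0.00202618245961244.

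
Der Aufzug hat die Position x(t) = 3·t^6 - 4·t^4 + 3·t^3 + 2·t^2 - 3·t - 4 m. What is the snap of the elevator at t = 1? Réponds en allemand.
Ausgehend von der Position x(t) = 3·t^6 - 4·t^4 + 3·t^3 + 2·t^2 - 3·t - 4, nehmen wir 4 Ableitungen. Die Ableitung von der Position ergibt die Geschwindigkeit: v(t) = 18·t^5 - 16·t^3 + 9·t^2 + 4·t - 3. Die Ableitung von der Geschwindigkeit ergibt die Beschleunigung: a(t) = 90·t^4 - 48·t^2 + 18·t + 4. Die Ableitung von der Beschleunigung ergibt den Ruck: j(t) = 360·t^3 - 96·t + 18. Durch Ableiten von dem Ruck erhalten wir den Snap: s(t) = 1080·t^2 - 96. Aus der Gleichung für den Snap s(t) = 1080·t^2 - 96, setzen wir t = 1 ein und erhalten s = 984.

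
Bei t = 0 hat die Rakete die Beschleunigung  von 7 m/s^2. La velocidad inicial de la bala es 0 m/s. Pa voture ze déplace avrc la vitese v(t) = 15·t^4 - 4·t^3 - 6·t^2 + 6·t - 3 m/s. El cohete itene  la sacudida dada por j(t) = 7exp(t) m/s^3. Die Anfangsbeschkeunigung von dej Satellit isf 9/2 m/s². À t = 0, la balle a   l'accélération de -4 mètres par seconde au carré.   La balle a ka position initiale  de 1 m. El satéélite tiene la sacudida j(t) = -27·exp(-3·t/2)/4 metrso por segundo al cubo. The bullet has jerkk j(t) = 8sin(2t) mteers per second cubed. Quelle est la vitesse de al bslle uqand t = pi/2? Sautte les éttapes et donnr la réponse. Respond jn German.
Die Antwort ist 0.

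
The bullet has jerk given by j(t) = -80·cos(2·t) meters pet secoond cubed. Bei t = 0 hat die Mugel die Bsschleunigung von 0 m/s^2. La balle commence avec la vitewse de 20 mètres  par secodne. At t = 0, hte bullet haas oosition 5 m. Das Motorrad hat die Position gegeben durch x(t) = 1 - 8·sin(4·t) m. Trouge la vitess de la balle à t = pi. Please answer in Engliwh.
We must find the antiderivative of our jerk equation j(t) = -80·cos(2·t) 2 times. Finding the integral of j(t) and using a(0) = 0: a(t) = -40·sin(2·t). Finding the antiderivative of a(t) and using v(0) = 20: v(t) = 20·cos(2·t). From the given velocity equation v(t) = 20·cos(2·t), we substitute t = pi to get v = 20.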